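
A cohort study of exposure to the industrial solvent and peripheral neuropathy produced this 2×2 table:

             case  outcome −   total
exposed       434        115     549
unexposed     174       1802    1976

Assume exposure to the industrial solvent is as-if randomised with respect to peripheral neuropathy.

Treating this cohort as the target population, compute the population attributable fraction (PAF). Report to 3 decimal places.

PAF ≈ 0.634

p₁ = P(outcome | exposed) = 434/549 = 0.79053
p₀ = P(outcome | unexposed) = 174/1976 = 0.088057
Exposure prevalence π = 549/2525 = 0.21743; overall risk P(Y=1) = 0.24079.
Under exogeneity, PAF = [P(Y=1) − p₀]/P(Y=1).
PAF = (0.24079 − 0.088057) / 0.24079 ≈ 0.6343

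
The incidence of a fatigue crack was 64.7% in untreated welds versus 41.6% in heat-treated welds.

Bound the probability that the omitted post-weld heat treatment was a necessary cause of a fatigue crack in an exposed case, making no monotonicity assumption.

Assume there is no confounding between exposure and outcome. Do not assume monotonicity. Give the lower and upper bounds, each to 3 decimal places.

p₁ = 0.647, p₀ = 0.416.
Under exogeneity alone the bounds on PN are max{0,(p₁−p₀)/p₁} ≤ PN ≤ min{1,(1−p₀)/p₁}.
  lower = (p₁ − p₀)/p₁ = 0.231 / 0.647 ≈ 0.3570
  upper = min{1, (1 − p₀)/p₁} = 0.584 / 0.647 ≈ 0.9026

0.357 ≤ PN ≤ 0.903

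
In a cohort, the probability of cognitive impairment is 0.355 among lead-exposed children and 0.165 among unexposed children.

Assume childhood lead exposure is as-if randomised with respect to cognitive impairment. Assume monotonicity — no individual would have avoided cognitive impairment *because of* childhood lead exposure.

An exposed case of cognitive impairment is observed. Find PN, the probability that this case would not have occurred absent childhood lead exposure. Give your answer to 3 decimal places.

Let p₁ = 0.355, p₀ = 0.165.
Under exogeneity and monotonicity, PN = (p₁ − p₀) / p₁.
PN = (0.355 − 0.165) / 0.355 = 0.19 / 0.355 ≈ 0.5352

PN ≈ 0.535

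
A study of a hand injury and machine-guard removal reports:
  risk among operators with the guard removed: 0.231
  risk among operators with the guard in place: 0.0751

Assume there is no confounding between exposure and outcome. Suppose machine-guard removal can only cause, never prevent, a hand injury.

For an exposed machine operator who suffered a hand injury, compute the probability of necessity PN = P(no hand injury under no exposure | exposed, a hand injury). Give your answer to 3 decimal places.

PN ≈ 0.675

Let p₁ = 0.231, p₀ = 0.0751.
Under exogeneity and monotonicity, PN = (p₁ − p₀) / p₁.
PN = (0.231 − 0.0751) / 0.231 = 0.1559 / 0.231 ≈ 0.6749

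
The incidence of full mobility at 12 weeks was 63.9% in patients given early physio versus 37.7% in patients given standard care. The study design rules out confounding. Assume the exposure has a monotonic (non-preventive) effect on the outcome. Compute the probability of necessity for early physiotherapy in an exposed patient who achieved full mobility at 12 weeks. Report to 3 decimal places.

p₁ = 0.639, p₀ = 0.377.
Under exogeneity and monotonicity, PN = (p₁ − p₀) / p₁.
PN = (0.639 − 0.377) / 0.639 = 0.262 / 0.639 ≈ 0.4100

PN ≈ 0.410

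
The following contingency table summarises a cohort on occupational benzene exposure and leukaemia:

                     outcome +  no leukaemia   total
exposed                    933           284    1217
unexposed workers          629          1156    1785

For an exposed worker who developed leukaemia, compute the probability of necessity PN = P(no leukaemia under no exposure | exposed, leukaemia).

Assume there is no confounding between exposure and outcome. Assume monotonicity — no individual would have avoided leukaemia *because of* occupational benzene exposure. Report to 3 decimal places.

p₁ = P(outcome | exposed) = 933/1217 = 0.76664
p₀ = P(outcome | unexposed) = 629/1785 = 0.35238
Under exogeneity and monotonicity, PN = (p₁ − p₀)/p₁.
PN = (0.76664 − 0.35238) / 0.76664 ≈ 0.5404

PN ≈ 0.540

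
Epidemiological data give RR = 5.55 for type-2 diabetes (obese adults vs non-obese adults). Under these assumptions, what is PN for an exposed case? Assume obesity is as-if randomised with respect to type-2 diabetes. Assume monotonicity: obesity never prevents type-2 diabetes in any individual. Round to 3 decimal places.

Under exogeneity and monotonicity, PN = (RR − 1) / RR = 1 − 1/RR.
PN = (5.55 − 1) / 5.55 = 4.55 / 5.55 ≈ 0.8198

PN ≈ 0.820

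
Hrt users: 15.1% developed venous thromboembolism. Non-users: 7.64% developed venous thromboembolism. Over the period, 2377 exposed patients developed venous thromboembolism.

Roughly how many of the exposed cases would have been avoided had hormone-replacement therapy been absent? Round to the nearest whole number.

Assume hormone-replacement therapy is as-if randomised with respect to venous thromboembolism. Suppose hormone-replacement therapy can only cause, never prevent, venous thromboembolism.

about 1174 cases

p₁ = 0.151, p₀ = 0.0764.
PN = (p₁ − p₀)/p₁ = (0.151 − 0.0764) / 0.151 ≈ 0.49404.
Attributable cases ≈ PN × (exposed cases) = 0.49404 × 2377 ≈ 1174.33.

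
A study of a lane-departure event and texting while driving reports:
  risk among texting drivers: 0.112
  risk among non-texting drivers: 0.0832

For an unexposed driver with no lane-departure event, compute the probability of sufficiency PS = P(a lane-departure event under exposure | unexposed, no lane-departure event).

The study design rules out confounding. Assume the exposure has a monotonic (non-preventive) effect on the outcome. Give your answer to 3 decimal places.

Let p₁ = 0.112, p₀ = 0.0832.
Under exogeneity and monotonicity, PS = (p₁ − p₀) / (1 − p₀).
PS = (0.112 − 0.0832) / (1 − 0.0832) = 0.0288 / 0.9168 ≈ 0.0314

PS ≈ 0.031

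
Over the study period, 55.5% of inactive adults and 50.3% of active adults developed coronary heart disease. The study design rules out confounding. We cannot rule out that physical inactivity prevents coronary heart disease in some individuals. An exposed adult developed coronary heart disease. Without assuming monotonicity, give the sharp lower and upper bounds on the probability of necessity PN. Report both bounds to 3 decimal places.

0.094 ≤ PN ≤ 0.895

p₁ = 0.555, p₀ = 0.503.
Under exogeneity alone the bounds on PN are max{0,(p₁−p₀)/p₁} ≤ PN ≤ min{1,(1−p₀)/p₁}.
  lower = (p₁ − p₀)/p₁ = 0.052 / 0.555 ≈ 0.0937
  upper = min{1, (1 − p₀)/p₁} = 0.497 / 0.555 ≈ 0.8955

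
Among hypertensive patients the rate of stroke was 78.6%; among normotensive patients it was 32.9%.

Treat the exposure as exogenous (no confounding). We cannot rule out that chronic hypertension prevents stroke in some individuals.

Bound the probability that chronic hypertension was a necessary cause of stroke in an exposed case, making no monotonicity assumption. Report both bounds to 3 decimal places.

p₁ = 0.786, p₀ = 0.329.
Under exogeneity alone the bounds on PN are max{0,(p₁−p₀)/p₁} ≤ PN ≤ min{1,(1−p₀)/p₁}.
  lower = (p₁ − p₀)/p₁ = 0.457 / 0.786 ≈ 0.5814
  upper = min{1, (1 − p₀)/p₁} = 0.671 / 0.786 ≈ 0.8537

0.581 ≤ PN ≤ 0.854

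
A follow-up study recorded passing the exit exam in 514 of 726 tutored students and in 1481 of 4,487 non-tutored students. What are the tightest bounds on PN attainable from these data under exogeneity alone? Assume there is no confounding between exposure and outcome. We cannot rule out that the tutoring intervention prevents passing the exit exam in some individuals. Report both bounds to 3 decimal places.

0.534 ≤ PN ≤ 0.946

p₁ = P(outcome | exposed) = 514/726 = 0.70799
p₀ = P(outcome | unexposed) = 1481/4487 = 0.33006
Under exogeneity alone the bounds on PN are max{0,(p₁−p₀)/p₁} ≤ PN ≤ min{1,(1−p₀)/p₁}.
  lower = (p₁ − p₀)/p₁ = 0.37792 / 0.70799 ≈ 0.5338
  upper = min{1, (1 − p₀)/p₁} = 0.66994 / 0.70799 ≈ 0.9463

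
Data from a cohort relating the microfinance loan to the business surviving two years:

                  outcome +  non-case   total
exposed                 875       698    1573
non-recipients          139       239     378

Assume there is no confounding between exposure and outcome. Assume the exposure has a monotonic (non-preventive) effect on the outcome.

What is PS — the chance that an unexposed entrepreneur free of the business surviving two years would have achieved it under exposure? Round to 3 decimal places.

PS ≈ 0.298

p₁ = P(outcome | exposed) = 875/1573 = 0.55626
p₀ = P(outcome | unexposed) = 139/378 = 0.36772
Under exogeneity and monotonicity, PS = (p₁ − p₀)/(1 − p₀).
PS = (0.55626 − 0.36772) / 0.63228 ≈ 0.2982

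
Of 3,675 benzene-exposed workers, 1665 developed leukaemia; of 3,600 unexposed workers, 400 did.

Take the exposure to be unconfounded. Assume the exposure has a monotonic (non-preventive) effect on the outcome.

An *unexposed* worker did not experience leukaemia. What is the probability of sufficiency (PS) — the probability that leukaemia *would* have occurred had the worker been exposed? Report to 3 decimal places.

p₁ = P(outcome | exposed) = 1665/3675 = 0.45306
p₀ = P(outcome | unexposed) = 400/3600 = 0.11111
Under exogeneity and monotonicity, PS = (p₁ − p₀) / (1 − p₀).
PS = (0.45306 − 0.11111) / (1 − 0.11111) = 0.34195 / 0.88889 ≈ 0.3847

PS ≈ 0.385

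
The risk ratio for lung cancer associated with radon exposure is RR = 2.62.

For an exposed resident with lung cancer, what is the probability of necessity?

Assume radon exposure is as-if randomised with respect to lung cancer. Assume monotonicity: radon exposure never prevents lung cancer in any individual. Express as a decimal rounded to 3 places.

PN ≈ 0.618

Under exogeneity and monotonicity, PN = (RR − 1) / RR = 1 − 1/RR.
PN = (2.62 − 1) / 2.62 = 1.62 / 2.62 ≈ 0.6183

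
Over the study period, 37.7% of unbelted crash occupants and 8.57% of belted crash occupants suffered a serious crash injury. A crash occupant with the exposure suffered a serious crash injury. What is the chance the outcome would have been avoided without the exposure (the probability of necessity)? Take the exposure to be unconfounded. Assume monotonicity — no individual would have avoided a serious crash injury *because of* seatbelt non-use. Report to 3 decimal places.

p₁ = 0.377, p₀ = 0.0857.
Under exogeneity and monotonicity, PN = (p₁ − p₀) / p₁.
PN = (0.377 − 0.0857) / 0.377 = 0.2913 / 0.377 ≈ 0.7727

PN ≈ 0.773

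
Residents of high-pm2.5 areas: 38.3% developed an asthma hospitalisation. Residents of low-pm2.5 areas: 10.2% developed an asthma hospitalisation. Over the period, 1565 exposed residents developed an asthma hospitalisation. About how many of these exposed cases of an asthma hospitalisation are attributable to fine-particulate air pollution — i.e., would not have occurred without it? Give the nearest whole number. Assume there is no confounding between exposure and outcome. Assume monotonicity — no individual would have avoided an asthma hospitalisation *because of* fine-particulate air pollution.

p₁ = 0.383, p₀ = 0.102.
PN = (p₁ − p₀)/p₁ = (0.383 − 0.102) / 0.383 ≈ 0.73368.
Attributable cases ≈ PN × (exposed cases) = 0.73368 × 1565 ≈ 1148.21.

about 1148 cases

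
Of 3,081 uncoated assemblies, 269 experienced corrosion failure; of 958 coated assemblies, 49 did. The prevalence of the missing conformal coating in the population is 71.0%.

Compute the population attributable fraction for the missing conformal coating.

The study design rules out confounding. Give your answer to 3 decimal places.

p₁ = P(outcome | exposed) = 269/3081 = 0.087309
p₀ = P(outcome | unexposed) = 49/958 = 0.051148
Overall risk P(Y=1) = π·p₁ + (1−π)·p₀ = 0.71×0.087309 + 0.29×0.051148 = 0.076823.
Under exogeneity, PAF = [P(Y=1) − p₀] / P(Y=1).
PAF = (0.076823 − 0.051148) / 0.076823 ≈ 0.3342

PAF ≈ 0.334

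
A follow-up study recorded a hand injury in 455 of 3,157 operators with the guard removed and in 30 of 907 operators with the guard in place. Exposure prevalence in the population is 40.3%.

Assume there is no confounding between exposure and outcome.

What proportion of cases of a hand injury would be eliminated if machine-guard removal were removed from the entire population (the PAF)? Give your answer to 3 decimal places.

p₁ = P(outcome | exposed) = 455/3157 = 0.14412
p₀ = P(outcome | unexposed) = 30/907 = 0.033076
Overall risk P(Y=1) = π·p₁ + (1−π)·p₀ = 0.403×0.14412 + 0.597×0.033076 = 0.077828.
Under exogeneity, PAF = [P(Y=1) − p₀] / P(Y=1).
PAF = (0.077828 − 0.033076) / 0.077828 ≈ 0.5750

PAF ≈ 0.575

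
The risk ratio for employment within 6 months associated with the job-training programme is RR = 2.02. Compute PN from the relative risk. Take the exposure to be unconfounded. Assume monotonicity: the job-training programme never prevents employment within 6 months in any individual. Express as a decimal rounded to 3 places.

Under exogeneity and monotonicity, PN = (RR − 1) / RR = 1 − 1/RR.
PN = (2.02 − 1) / 2.02 = 1.02 / 2.02 ≈ 0.5050

PN ≈ 0.505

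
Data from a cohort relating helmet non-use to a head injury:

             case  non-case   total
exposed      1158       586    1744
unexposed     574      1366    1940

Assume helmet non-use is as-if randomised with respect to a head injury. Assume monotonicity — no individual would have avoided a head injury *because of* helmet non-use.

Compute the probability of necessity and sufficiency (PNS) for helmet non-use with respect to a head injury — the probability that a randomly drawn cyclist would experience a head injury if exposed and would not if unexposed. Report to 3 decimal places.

PNS ≈ 0.368

p₁ = P(outcome | exposed) = 1158/1744 = 0.66399
p₀ = P(outcome | unexposed) = 574/1940 = 0.29588
Under exogeneity and monotonicity, PNS = p₁ − p₀.
PNS = 0.66399 − 0.29588 = 0.36811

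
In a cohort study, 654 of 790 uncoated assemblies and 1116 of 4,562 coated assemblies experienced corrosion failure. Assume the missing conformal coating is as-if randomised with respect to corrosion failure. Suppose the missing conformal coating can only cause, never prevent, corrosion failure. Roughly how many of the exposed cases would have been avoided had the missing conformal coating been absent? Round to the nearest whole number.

p₁ = P(outcome | exposed) = 654/790 = 0.82785
p₀ = P(outcome | unexposed) = 1116/4562 = 0.24463
PN = (p₁ − p₀)/p₁ = (0.82785 − 0.24463) / 0.82785 ≈ 0.70450.
Attributable cases ≈ PN × (exposed cases) = 0.70450 × 654 ≈ 460.74.

about 461 cases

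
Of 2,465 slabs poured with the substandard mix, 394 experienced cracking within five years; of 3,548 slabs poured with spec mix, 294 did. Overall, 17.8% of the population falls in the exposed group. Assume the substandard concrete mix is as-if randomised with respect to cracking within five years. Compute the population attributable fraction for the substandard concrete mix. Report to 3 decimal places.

p₁ = P(outcome | exposed) = 394/2465 = 0.15984
p₀ = P(outcome | unexposed) = 294/3548 = 0.082864
Overall risk P(Y=1) = π·p₁ + (1−π)·p₀ = 0.178×0.15984 + 0.822×0.082864 = 0.096565.
Under exogeneity, PAF = [P(Y=1) − p₀] / P(Y=1).
PAF = (0.096565 − 0.082864) / 0.096565 ≈ 0.1419

PAF ≈ 0.142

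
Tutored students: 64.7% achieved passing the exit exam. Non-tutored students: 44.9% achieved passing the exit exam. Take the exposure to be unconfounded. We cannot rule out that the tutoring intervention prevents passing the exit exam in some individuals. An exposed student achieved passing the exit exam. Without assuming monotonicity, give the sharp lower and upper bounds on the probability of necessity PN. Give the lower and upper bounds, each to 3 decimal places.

p₁ = 0.647, p₀ = 0.449.
Under exogeneity alone the bounds on PN are max{0,(p₁−p₀)/p₁} ≤ PN ≤ min{1,(1−p₀)/p₁}.
  lower = (p₁ − p₀)/p₁ = 0.198 / 0.647 ≈ 0.3060
  upper = min{1, (1 − p₀)/p₁} = 0.551 / 0.647 ≈ 0.8516

0.306 ≤ PN ≤ 0.852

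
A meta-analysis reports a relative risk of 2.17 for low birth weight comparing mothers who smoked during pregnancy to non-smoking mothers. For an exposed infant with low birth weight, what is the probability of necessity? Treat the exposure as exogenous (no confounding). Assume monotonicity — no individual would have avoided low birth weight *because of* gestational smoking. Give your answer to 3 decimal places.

Under exogeneity and monotonicity, PN = (RR − 1) / RR = 1 − 1/RR.
PN = (2.17 − 1) / 2.17 = 1.17 / 2.17 ≈ 0.5392

PN ≈ 0.539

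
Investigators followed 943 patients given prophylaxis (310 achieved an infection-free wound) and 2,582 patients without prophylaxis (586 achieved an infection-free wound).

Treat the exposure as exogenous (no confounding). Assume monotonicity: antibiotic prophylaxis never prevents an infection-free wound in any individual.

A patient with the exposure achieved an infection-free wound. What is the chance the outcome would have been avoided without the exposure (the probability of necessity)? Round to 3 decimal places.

p₁ = P(outcome | exposed) = 310/943 = 0.32874
p₀ = P(outcome | unexposed) = 586/2582 = 0.22696
Under exogeneity and monotonicity, PN = (p₁ − p₀) / p₁.
PN = (0.32874 − 0.22696) / 0.32874 = 0.10178 / 0.32874 ≈ 0.3096

PN ≈ 0.310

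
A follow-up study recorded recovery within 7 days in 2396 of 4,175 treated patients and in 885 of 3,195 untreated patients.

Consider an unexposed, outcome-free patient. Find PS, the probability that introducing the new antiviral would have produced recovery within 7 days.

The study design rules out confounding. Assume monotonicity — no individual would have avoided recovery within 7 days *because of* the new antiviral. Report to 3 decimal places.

PS ≈ 0.411

p₁ = P(outcome | exposed) = 2396/4175 = 0.57389
p₀ = P(outcome | unexposed) = 885/3195 = 0.277
Under exogeneity and monotonicity, PS = (p₁ − p₀) / (1 − p₀).
PS = (0.57389 − 0.277) / (1 − 0.277) = 0.2969 / 0.723 ≈ 0.4106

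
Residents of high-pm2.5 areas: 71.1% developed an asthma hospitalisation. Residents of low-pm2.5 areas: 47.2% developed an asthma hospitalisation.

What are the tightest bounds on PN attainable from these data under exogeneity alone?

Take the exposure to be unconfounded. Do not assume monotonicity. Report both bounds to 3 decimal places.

p₁ = 0.711, p₀ = 0.472.
Under exogeneity alone the bounds on PN are max{0,(p₁−p₀)/p₁} ≤ PN ≤ min{1,(1−p₀)/p₁}.
  lower = (p₁ − p₀)/p₁ = 0.239 / 0.711 ≈ 0.3361
  upper = min{1, (1 − p₀)/p₁} = 0.528 / 0.711 ≈ 0.7426

0.336 ≤ PN ≤ 0.743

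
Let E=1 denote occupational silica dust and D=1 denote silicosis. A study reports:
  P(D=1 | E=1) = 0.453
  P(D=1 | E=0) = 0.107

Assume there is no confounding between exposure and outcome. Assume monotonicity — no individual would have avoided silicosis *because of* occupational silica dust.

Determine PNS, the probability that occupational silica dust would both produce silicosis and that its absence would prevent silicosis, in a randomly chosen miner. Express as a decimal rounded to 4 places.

Let p₁ = 0.453, p₀ = 0.107.
Under exogeneity and monotonicity, PNS = p₁ − p₀.
PNS = 0.453 − 0.107 = 0.346

PNS ≈ 0.3460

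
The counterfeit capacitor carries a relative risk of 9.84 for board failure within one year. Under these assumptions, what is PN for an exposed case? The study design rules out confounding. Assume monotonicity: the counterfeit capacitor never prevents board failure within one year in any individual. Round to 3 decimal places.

Under exogeneity and monotonicity, PN = (RR − 1) / RR = 1 − 1/RR.
PN = (9.84 − 1) / 9.84 = 8.84 / 9.84 ≈ 0.8984

PN ≈ 0.898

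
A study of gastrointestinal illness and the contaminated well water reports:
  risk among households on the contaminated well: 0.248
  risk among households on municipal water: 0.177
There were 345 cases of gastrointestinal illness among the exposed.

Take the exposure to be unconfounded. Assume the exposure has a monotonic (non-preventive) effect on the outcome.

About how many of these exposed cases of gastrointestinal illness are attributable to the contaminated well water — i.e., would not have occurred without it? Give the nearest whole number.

about 99 cases

Let p₁ = 0.248, p₀ = 0.177.
PN = (p₁ − p₀)/p₁ = (0.248 − 0.177) / 0.248 ≈ 0.28629.
Attributable cases ≈ PN × (exposed cases) = 0.28629 × 345 ≈ 98.77.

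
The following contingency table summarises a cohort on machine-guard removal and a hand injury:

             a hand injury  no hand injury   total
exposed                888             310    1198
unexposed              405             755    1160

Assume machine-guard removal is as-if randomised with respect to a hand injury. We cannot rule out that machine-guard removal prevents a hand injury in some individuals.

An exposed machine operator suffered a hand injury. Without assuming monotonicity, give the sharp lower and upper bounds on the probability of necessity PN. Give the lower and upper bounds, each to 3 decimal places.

0.529 ≤ PN ≤ 0.878

p₁ = P(outcome | exposed) = 888/1198 = 0.74124
p₀ = P(outcome | unexposed) = 405/1160 = 0.34914
Under exogeneity alone the bounds on PN are max{0,(p₁−p₀)/p₁} ≤ PN ≤ min{1,(1−p₀)/p₁}.
  lower = (p₁ − p₀)/p₁ = 0.3921 / 0.74124 ≈ 0.5290
  upper = min{1, (1 − p₀)/p₁} = 0.65086 / 0.74124 ≈ 0.8781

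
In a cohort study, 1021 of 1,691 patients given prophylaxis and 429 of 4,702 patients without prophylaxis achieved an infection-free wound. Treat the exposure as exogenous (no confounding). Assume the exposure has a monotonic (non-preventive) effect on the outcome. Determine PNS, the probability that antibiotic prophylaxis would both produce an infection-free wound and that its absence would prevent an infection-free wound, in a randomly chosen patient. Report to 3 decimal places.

PNS ≈ 0.513

p₁ = P(outcome | exposed) = 1021/1691 = 0.60378
p₀ = P(outcome | unexposed) = 429/4702 = 0.091238
Under exogeneity and monotonicity, PNS = p₁ − p₀.
PNS = 0.60378 − 0.091238 = 0.51255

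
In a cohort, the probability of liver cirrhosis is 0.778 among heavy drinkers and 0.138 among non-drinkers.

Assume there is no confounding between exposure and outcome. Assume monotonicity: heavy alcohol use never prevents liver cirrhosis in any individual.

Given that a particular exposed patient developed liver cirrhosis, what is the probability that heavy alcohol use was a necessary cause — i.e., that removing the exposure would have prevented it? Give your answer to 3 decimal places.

PN ≈ 0.823

Let p₁ = 0.778, p₀ = 0.138.
Under exogeneity and monotonicity, PN = (p₁ − p₀) / p₁.
PN = (0.778 − 0.138) / 0.778 = 0.64 / 0.778 ≈ 0.8226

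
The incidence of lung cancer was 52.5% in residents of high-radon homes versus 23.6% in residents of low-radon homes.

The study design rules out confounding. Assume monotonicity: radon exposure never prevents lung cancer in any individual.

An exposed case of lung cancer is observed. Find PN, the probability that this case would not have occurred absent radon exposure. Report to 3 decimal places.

p₁ = 0.525, p₀ = 0.236.
Under exogeneity and monotonicity, PN = (p₁ − p₀) / p₁.
PN = (0.525 − 0.236) / 0.525 = 0.289 / 0.525 ≈ 0.5505

PN ≈ 0.550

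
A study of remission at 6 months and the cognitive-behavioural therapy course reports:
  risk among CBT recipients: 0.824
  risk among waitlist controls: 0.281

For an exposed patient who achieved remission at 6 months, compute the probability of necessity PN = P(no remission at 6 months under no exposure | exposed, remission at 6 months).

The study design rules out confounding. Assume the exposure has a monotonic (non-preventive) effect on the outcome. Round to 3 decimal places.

PN ≈ 0.659

Let p₁ = 0.824, p₀ = 0.281.
Under exogeneity and monotonicity, PN = (p₁ − p₀) / p₁.
PN = (0.824 − 0.281) / 0.824 = 0.543 / 0.824 ≈ 0.6590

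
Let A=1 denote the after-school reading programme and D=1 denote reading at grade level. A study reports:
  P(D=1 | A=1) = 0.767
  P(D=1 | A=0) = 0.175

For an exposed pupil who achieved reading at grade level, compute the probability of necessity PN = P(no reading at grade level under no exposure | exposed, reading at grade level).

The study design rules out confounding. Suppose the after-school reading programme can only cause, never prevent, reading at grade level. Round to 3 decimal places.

Let p₁ = 0.767, p₀ = 0.175.
Under exogeneity and monotonicity, PN = (p₁ − p₀) / p₁.
PN = (0.767 − 0.175) / 0.767 = 0.592 / 0.767 ≈ 0.7718

PN ≈ 0.772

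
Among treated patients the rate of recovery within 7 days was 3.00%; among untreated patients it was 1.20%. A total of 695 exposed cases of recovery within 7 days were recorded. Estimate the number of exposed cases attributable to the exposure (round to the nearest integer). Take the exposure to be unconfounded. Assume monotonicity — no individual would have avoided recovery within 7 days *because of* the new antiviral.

p₁ = 0.03, p₀ = 0.012.
PN = (p₁ − p₀)/p₁ = (0.03 − 0.012) / 0.03 ≈ 0.60000.
Attributable cases ≈ PN × (exposed cases) = 0.60000 × 695 ≈ 417.00.

about 417 cases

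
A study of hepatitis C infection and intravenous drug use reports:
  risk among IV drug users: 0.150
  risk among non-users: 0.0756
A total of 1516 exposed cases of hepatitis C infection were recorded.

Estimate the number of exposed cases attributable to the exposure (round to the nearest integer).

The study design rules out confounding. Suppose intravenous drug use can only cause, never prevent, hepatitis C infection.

Let p₁ = 0.15, p₀ = 0.0756.
PN = (p₁ − p₀)/p₁ = (0.15 − 0.0756) / 0.15 ≈ 0.49600.
Attributable cases ≈ PN × (exposed cases) = 0.49600 × 1516 ≈ 751.94.

about 752 cases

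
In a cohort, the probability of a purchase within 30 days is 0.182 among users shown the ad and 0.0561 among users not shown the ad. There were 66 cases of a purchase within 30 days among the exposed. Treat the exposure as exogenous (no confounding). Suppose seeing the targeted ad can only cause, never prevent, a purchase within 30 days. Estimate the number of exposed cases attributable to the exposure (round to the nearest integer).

Let p₁ = 0.182, p₀ = 0.0561.
PN = (p₁ − p₀)/p₁ = (0.182 − 0.0561) / 0.182 ≈ 0.69176.
Attributable cases ≈ PN × (exposed cases) = 0.69176 × 66 ≈ 45.66.

about 46 cases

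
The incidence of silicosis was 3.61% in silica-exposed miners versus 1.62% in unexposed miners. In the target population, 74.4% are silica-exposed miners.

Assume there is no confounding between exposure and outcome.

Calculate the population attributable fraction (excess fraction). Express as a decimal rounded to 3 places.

p₁ = 0.0361, p₀ = 0.0162.
Overall risk P(Y=1) = π·p₁ + (1−π)·p₀ = 0.744×0.0361 + 0.256×0.0162 = 0.031006.
Under exogeneity, PAF = [P(Y=1) − p₀] / P(Y=1).
PAF = (0.031006 − 0.0162) / 0.031006 ≈ 0.4775

PAF ≈ 0.478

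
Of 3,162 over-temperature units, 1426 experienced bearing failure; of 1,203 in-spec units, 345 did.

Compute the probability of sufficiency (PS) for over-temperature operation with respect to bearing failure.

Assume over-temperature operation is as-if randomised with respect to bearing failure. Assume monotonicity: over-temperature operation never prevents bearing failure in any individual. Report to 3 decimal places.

PS ≈ 0.230

p₁ = P(outcome | exposed) = 1426/3162 = 0.45098
p₀ = P(outcome | unexposed) = 345/1203 = 0.28678
Under exogeneity and monotonicity, PS = (p₁ − p₀) / (1 − p₀).
PS = (0.45098 − 0.28678) / (1 − 0.28678) = 0.1642 / 0.71322 ≈ 0.2302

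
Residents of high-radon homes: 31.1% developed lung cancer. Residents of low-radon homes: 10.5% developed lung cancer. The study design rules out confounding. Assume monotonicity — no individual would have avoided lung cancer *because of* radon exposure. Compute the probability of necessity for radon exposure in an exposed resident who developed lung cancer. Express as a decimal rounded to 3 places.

PN ≈ 0.662

p₁ = 0.311, p₀ = 0.105.
Under exogeneity and monotonicity, PN = (p₁ − p₀) / p₁.
PN = (0.311 − 0.105) / 0.311 = 0.206 / 0.311 ≈ 0.6624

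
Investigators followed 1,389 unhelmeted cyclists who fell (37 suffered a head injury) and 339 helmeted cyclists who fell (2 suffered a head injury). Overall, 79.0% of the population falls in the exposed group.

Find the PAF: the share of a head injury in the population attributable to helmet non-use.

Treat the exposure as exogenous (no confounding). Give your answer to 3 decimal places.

PAF ≈ 0.735

p₁ = P(outcome | exposed) = 37/1389 = 0.026638
p₀ = P(outcome | unexposed) = 2/339 = 0.0058997
Overall risk P(Y=1) = π·p₁ + (1−π)·p₀ = 0.79×0.026638 + 0.21×0.0058997 = 0.022283.
Under exogeneity, PAF = [P(Y=1) − p₀] / P(Y=1).
PAF = (0.022283 − 0.0058997) / 0.022283 ≈ 0.7352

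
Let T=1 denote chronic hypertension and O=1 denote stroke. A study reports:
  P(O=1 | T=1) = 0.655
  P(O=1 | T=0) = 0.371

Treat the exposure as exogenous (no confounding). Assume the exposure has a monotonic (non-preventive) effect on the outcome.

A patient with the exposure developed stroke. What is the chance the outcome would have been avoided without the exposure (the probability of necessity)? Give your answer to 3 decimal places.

PN ≈ 0.434

Let p₁ = 0.655, p₀ = 0.371.
Under exogeneity and monotonicity, PN = (p₁ − p₀) / p₁.
PN = (0.655 − 0.371) / 0.655 = 0.284 / 0.655 ≈ 0.4336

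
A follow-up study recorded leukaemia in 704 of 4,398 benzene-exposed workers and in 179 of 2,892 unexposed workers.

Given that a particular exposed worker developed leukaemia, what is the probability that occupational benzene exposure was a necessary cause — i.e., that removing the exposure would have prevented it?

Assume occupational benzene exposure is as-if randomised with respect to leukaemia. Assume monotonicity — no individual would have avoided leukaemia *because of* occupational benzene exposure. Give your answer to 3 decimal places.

p₁ = P(outcome | exposed) = 704/4398 = 0.16007
p₀ = P(outcome | unexposed) = 179/2892 = 0.061895
Under exogeneity and monotonicity, PN = (p₁ − p₀) / p₁.
PN = (0.16007 − 0.061895) / 0.16007 = 0.098178 / 0.16007 ≈ 0.6133

PN ≈ 0.613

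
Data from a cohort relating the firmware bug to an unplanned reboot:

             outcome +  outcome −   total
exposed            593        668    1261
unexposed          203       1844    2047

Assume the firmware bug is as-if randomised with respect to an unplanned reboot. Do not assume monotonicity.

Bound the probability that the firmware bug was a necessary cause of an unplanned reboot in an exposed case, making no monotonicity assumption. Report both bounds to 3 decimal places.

p₁ = P(outcome | exposed) = 593/1261 = 0.47026
p₀ = P(outcome | unexposed) = 203/2047 = 0.09917
Under exogeneity alone the bounds on PN are max{0,(p₁−p₀)/p₁} ≤ PN ≤ min{1,(1−p₀)/p₁}.
  lower = (p₁ − p₀)/p₁ = 0.37109 / 0.47026 ≈ 0.7891
  upper = min{1, (1 − p₀)/p₁} = 0.90083 / 0.47026 ≈ 1.9156 → capped at 1

0.789 ≤ PN ≤ 1.000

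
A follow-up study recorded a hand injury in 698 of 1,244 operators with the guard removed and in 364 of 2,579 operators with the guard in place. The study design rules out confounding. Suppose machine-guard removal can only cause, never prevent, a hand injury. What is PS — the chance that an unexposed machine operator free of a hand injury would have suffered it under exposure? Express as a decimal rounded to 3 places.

PS ≈ 0.489

p₁ = P(outcome | exposed) = 698/1244 = 0.56109
p₀ = P(outcome | unexposed) = 364/2579 = 0.14114
Under exogeneity and monotonicity, PS = (p₁ − p₀) / (1 − p₀).
PS = (0.56109 − 0.14114) / (1 − 0.14114) = 0.41995 / 0.85886 ≈ 0.4890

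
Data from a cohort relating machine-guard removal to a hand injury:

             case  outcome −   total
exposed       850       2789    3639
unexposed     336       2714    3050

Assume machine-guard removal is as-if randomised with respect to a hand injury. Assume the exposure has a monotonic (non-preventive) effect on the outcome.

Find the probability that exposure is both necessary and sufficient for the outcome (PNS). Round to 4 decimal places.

p₁ = P(outcome | exposed) = 850/3639 = 0.23358
p₀ = P(outcome | unexposed) = 336/3050 = 0.11016
Under exogeneity and monotonicity, PNS = p₁ − p₀.
PNS = 0.23358 − 0.11016 = 0.12342

PNS ≈ 0.1234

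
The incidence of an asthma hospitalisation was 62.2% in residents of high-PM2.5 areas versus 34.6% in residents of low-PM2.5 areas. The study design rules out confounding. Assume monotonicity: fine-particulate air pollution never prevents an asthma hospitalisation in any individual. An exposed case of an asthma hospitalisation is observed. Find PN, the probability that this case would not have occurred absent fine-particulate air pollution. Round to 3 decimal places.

p₁ = 0.622, p₀ = 0.346.
Under exogeneity and monotonicity, PN = (p₁ − p₀) / p₁.
PN = (0.622 − 0.346) / 0.622 = 0.276 / 0.622 ≈ 0.4437

PN ≈ 0.444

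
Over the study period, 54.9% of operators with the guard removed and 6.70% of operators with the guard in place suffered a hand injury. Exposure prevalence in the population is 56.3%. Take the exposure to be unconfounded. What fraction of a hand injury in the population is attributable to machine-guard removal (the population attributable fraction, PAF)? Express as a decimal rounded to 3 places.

PAF ≈ 0.802

p₁ = 0.549, p₀ = 0.067.
Overall risk P(Y=1) = π·p₁ + (1−π)·p₀ = 0.563×0.549 + 0.437×0.067 = 0.33837.
Under exogeneity, PAF = [P(Y=1) − p₀] / P(Y=1).
PAF = (0.33837 − 0.067) / 0.33837 ≈ 0.8020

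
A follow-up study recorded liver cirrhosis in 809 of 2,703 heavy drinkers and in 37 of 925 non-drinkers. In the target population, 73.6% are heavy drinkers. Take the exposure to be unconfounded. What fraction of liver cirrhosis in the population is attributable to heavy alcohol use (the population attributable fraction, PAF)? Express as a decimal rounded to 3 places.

p₁ = P(outcome | exposed) = 809/2703 = 0.2993
p₀ = P(outcome | unexposed) = 37/925 = 0.04
Overall risk P(Y=1) = π·p₁ + (1−π)·p₀ = 0.736×0.2993 + 0.264×0.04 = 0.23084.
Under exogeneity, PAF = [P(Y=1) − p₀] / P(Y=1).
PAF = (0.23084 − 0.04) / 0.23084 ≈ 0.8267

PAF ≈ 0.827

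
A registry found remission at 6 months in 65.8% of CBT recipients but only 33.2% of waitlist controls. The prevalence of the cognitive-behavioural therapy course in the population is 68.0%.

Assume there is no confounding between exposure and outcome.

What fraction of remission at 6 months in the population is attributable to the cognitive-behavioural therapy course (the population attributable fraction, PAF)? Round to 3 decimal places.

PAF ≈ 0.400

p₁ = 0.658, p₀ = 0.332.
Overall risk P(Y=1) = π·p₁ + (1−π)·p₀ = 0.68×0.658 + 0.32×0.332 = 0.55368.
Under exogeneity, PAF = [P(Y=1) − p₀] / P(Y=1).
PAF = (0.55368 − 0.332) / 0.55368 ≈ 0.4004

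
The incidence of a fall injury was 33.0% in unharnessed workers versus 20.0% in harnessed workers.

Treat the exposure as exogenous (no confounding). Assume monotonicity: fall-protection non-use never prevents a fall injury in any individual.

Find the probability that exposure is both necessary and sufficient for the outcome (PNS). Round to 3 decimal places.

p₁ = 0.33, p₀ = 0.2.
Under exogeneity and monotonicity, PNS = p₁ − p₀.
PNS = 0.33 − 0.2 = 0.13

PNS ≈ 0.130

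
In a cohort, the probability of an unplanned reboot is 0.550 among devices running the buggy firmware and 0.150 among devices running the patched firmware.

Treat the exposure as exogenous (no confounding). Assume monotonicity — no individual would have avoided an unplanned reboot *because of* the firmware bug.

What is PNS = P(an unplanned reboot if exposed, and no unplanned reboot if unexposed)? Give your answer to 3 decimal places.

Let p₁ = 0.55, p₀ = 0.15.
Under exogeneity and monotonicity, PNS = p₁ − p₀.
PNS = 0.55 − 0.15 = 0.4

PNS ≈ 0.400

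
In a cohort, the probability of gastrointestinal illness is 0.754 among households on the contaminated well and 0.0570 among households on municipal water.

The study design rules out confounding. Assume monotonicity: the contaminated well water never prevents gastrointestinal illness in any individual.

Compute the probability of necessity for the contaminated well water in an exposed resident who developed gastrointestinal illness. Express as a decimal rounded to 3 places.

Let p₁ = 0.754, p₀ = 0.057.
Under exogeneity and monotonicity, PN = (p₁ − p₀) / p₁.
PN = (0.754 − 0.057) / 0.754 = 0.697 / 0.754 ≈ 0.9244

PN ≈ 0.924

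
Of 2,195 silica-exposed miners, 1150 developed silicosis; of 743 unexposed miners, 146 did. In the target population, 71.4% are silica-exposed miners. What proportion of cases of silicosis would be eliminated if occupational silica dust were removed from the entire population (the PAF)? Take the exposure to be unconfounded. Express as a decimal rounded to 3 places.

p₁ = P(outcome | exposed) = 1150/2195 = 0.52392
p₀ = P(outcome | unexposed) = 146/743 = 0.1965
Overall risk P(Y=1) = π·p₁ + (1−π)·p₀ = 0.714×0.52392 + 0.286×0.1965 = 0.43028.
Under exogeneity, PAF = [P(Y=1) − p₀] / P(Y=1).
PAF = (0.43028 − 0.1965) / 0.43028 ≈ 0.5433

PAF ≈ 0.543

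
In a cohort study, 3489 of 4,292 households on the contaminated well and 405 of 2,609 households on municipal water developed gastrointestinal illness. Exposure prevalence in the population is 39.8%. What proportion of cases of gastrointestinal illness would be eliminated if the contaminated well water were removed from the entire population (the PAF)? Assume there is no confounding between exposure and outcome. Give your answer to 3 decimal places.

PAF ≈ 0.628

p₁ = P(outcome | exposed) = 3489/4292 = 0.81291
p₀ = P(outcome | unexposed) = 405/2609 = 0.15523
Overall risk P(Y=1) = π·p₁ + (1−π)·p₀ = 0.398×0.81291 + 0.602×0.15523 = 0.41699.
Under exogeneity, PAF = [P(Y=1) − p₀] / P(Y=1).
PAF = (0.41699 − 0.15523) / 0.41699 ≈ 0.6277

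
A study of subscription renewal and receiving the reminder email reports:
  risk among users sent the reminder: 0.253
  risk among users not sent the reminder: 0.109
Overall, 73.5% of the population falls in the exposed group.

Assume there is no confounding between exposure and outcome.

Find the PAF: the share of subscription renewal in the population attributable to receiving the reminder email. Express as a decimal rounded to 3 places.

Let p₁ = 0.253, p₀ = 0.109.
Overall risk P(Y=1) = π·p₁ + (1−π)·p₀ = 0.735×0.253 + 0.265×0.109 = 0.21484.
Under exogeneity, PAF = [P(Y=1) − p₀] / P(Y=1).
PAF = (0.21484 − 0.109) / 0.21484 ≈ 0.4926

PAF ≈ 0.493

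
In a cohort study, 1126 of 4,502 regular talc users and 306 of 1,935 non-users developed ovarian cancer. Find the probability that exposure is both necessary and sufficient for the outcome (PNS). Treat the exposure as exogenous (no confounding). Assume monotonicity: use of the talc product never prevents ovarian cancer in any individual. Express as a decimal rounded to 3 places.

p₁ = P(outcome | exposed) = 1126/4502 = 0.25011
p₀ = P(outcome | unexposed) = 306/1935 = 0.15814
Under exogeneity and monotonicity, PNS = p₁ − p₀.
PNS = 0.25011 − 0.15814 = 0.091972

PNS ≈ 0.092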